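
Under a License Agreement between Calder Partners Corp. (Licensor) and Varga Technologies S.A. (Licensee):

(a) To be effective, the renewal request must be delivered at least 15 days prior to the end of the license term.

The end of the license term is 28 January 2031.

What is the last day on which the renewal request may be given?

13 January 2031

28 January 2031 minus 15 days is 13 January 2031.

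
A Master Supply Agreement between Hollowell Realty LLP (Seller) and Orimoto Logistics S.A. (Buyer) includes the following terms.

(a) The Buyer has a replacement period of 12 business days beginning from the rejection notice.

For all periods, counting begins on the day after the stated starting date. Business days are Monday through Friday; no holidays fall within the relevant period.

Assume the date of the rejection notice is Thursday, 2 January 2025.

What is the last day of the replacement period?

From Thursday, 2 January 2025, 12 business days (Jan 3, Jan 6, Jan 7, Jan 8, …, Jan 16, Jan 17, Jan 20, skipping weekends) brings us to Monday, 20 January 2025, which is the last day of the replacement period.

20 January 2025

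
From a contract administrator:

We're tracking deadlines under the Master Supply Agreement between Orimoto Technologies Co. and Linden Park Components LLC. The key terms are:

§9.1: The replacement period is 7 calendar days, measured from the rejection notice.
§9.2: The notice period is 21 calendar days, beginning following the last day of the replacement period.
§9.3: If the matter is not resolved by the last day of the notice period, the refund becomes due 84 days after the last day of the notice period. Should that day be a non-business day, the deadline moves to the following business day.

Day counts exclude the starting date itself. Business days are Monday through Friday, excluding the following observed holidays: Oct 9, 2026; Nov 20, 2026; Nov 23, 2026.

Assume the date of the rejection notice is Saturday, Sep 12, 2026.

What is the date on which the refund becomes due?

Jan 4, 2027

The last day of the replacement period: Sep 12, 2026 + 7 days = Sep 19, 2026.
The last day of the notice period: 21 calendar days after Sep 19, 2026 is Oct 10, 2026.
The date on which the refund becomes due: Oct 10, 2026 + 84 days = Jan 2, 2027. That falls on a Saturday, so it rolls to the next business day, Monday, Jan 4, 2027.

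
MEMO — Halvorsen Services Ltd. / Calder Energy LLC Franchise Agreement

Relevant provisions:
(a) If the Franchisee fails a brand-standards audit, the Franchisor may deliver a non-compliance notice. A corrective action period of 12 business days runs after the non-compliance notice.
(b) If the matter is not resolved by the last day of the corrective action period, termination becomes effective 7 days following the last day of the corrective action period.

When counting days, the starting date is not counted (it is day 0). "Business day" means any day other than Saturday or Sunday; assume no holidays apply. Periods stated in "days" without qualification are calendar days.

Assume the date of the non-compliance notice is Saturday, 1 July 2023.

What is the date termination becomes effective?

The last day of the corrective action period: counting 12 business days from Saturday, 1 July 2023 (Jul 3, Jul 4, Jul 5, Jul 6, …, Jul 14, Jul 17, Jul 18, skipping weekends) reaches Tuesday, 18 July 2023.
Adding 7 calendar days to 18 July 2023 gives 25 July 2023, which is the date termination becomes effective.

25 July 2023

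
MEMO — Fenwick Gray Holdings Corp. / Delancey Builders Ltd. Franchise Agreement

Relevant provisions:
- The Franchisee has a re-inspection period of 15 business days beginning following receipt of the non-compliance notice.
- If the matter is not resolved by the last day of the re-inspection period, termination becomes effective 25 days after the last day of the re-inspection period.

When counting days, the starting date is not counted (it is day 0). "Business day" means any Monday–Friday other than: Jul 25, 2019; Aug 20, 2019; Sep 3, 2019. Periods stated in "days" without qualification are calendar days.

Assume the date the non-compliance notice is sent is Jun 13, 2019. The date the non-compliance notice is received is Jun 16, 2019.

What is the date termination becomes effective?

The last day of the re-inspection period: 15 business days after Sunday, Jun 16, 2019, skipping weekends — Jun 17, Jun 18, Jun 19, Jun 20, …, Jul 3, Jul 4, Jul 5 — lands on Friday, Jul 5, 2019.
The date termination becomes effective: 25 calendar days after Jul 5, 2019 is Jul 30, 2019.

Jul 30, 2019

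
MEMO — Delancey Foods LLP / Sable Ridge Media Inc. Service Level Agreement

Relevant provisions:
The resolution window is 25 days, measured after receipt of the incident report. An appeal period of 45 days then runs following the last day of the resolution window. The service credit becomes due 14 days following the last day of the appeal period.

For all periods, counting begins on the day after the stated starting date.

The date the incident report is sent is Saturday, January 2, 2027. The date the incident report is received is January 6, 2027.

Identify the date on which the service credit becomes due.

March 31, 2027

Adding 25 calendar days to January 6, 2027 gives January 31, 2027, which is the last day of the resolution window.
The last day of the appeal period: 45 calendar days after January 31, 2027 is March 17, 2027.
Adding 14 calendar days to March 17, 2027 gives March 31, 2027, which is the date on which the service credit becomes due.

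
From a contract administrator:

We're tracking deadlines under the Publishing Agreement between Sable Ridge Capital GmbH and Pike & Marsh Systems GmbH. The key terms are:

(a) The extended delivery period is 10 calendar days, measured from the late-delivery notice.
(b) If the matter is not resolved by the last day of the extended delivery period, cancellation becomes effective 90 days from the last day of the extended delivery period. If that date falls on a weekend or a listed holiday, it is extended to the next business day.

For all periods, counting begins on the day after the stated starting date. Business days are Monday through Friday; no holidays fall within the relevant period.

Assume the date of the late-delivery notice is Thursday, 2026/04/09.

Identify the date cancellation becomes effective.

2026/07/20

The last day of the extended delivery period: 10 calendar days after 2026/04/09 is 2026/04/19.
The date cancellation becomes effective: 2026/04/19 + 90 days = 2026/07/18. That falls on a Saturday, so it rolls to the next business day, Monday, 2026/07/20.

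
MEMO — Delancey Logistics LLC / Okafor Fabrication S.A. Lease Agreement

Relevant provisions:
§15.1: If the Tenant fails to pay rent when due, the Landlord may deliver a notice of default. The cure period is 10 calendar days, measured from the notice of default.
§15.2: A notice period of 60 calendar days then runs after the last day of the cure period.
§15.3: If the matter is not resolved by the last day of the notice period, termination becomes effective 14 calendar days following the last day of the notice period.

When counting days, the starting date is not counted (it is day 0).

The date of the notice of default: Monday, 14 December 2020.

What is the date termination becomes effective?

The last day of the cure period: 10 calendar days after 14 December 2020 is 24 December 2020.
Adding 60 calendar days to 24 December 2020 gives 22 February 2021, which is the last day of the notice period.
The date termination becomes effective: 14 calendar days after 22 February 2021 is 8 March 2021.

8 March 2021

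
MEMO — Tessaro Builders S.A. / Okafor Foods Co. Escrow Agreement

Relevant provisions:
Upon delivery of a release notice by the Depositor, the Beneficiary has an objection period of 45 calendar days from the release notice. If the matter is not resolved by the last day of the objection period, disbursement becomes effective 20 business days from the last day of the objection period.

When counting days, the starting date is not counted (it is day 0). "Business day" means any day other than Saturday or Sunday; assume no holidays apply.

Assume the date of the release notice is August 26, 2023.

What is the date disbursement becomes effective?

November 7, 2023

The last day of the objection period: 45 calendar days after August 26, 2023 is October 10, 2023.
The date disbursement becomes effective: 20 business days after Tuesday, October 10, 2023, skipping weekends — Oct 11, Oct 12, Oct 13, Oct 16, …, Nov 3, Nov 6, Nov 7 — lands on Tuesday, November 7, 2023.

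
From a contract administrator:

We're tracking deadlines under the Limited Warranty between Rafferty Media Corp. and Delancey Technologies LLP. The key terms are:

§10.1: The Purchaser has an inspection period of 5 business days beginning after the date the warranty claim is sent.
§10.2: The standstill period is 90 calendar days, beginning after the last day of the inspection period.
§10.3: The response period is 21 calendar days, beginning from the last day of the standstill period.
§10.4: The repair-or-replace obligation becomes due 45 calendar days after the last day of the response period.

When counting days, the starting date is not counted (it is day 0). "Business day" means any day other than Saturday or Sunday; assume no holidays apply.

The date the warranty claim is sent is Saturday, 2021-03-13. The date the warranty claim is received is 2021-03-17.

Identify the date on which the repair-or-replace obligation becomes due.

The last day of the inspection period: 5 business days after Saturday, 2021-03-13, skipping weekends — Mar 15, Mar 16, Mar 17, Mar 18, Mar 19 — lands on Friday, 2021-03-19.
Adding 90 calendar days to 2021-03-19 gives 2021-06-17, which is the last day of the standstill period.
The last day of the response period: 2021-06-17 + 21 days = 2021-07-08.
Adding 45 calendar days to 2021-07-08 gives 2021-08-22, which is the date on which the repair-or-replace obligation becomes due.

2021-08-22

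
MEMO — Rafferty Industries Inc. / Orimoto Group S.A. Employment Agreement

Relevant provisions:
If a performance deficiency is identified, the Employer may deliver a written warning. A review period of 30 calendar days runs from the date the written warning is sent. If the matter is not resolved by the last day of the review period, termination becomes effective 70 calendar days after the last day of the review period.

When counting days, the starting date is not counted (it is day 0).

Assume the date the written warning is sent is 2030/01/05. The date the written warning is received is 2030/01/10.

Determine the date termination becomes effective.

The last day of the review period: 30 calendar days after 2030/01/05 is 2030/02/04.
Adding 70 calendar days to 2030/02/04 gives 2030/04/15, which is the date termination becomes effective.

2030/04/15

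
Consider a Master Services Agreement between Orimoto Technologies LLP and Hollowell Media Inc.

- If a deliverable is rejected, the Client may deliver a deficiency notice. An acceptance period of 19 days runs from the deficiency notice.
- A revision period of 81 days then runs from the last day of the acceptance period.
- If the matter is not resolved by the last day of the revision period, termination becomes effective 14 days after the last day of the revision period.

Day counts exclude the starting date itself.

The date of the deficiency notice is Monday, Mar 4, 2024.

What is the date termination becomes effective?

Jun 26, 2024

The last day of the acceptance period: 19 calendar days after Mar 4, 2024 is Mar 23, 2024.
Adding 81 calendar days to Mar 23, 2024 gives Jun 12, 2024, which is the last day of the revision period.
The date termination becomes effective: Jun 12, 2024 + 14 days = Jun 26, 2024.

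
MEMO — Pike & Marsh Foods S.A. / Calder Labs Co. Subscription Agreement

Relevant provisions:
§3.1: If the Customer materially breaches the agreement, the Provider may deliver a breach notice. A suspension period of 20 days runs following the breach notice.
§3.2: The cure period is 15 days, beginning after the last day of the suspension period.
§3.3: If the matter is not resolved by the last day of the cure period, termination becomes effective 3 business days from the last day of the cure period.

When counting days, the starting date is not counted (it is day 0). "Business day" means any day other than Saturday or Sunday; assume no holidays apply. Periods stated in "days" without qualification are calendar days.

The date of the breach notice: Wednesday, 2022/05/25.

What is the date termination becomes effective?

Adding 20 calendar days to 2022/05/25 gives 2022/06/14, which is the last day of the suspension period.
Adding 15 calendar days to 2022/06/14 gives 2022/06/29, which is the last day of the cure period.
The date termination becomes effective: counting 3 business days from Wednesday, 2022/06/29 (Jun 30, Jul 1, Jul 4, skipping weekends) reaches Monday, 2022/07/04.

2022/07/04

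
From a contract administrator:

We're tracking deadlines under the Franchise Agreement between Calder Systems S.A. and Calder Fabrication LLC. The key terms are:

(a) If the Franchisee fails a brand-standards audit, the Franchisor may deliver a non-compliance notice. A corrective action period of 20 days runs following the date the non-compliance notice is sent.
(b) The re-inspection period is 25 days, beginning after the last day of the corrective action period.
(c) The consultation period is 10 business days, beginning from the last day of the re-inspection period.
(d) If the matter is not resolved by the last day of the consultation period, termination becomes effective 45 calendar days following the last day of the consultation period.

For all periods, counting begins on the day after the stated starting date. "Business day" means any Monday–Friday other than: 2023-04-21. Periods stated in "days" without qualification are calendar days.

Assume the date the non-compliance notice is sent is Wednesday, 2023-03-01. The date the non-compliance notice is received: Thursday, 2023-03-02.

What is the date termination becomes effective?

2023-06-15

The last day of the corrective action period: 20 calendar days after 2023-03-01 is 2023-03-21.
Adding 25 calendar days to 2023-03-21 gives 2023-04-15, which is the last day of the re-inspection period.
The last day of the consultation period: 10 business days after Saturday, 2023-04-15, skipping weekends and the listed holiday on Apr 21 — Apr 17, Apr 18, Apr 19, Apr 20, Apr 24, Apr 25, Apr 26, Apr 27, Apr 28, May 1 — lands on Monday, 2023-05-01.
Adding 45 calendar days to 2023-05-01 gives 2023-06-15, which is the date termination becomes effective.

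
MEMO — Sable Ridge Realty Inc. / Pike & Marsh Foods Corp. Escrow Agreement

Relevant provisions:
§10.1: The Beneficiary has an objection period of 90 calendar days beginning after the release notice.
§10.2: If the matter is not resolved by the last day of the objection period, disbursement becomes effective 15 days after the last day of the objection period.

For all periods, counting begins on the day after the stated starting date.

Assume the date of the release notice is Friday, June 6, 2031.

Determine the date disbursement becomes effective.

The last day of the objection period: 90 calendar days after June 6, 2031 is September 4, 2031.
The date disbursement becomes effective: 15 calendar days after September 4, 2031 is September 19, 2031.

September 19, 2031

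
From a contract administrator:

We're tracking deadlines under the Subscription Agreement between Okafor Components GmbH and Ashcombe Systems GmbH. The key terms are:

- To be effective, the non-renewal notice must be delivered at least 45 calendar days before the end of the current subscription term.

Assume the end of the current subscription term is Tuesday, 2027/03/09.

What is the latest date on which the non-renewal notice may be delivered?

2027/01/23

Counting back 45 calendar days from 2027/03/09 gives 2027/01/23.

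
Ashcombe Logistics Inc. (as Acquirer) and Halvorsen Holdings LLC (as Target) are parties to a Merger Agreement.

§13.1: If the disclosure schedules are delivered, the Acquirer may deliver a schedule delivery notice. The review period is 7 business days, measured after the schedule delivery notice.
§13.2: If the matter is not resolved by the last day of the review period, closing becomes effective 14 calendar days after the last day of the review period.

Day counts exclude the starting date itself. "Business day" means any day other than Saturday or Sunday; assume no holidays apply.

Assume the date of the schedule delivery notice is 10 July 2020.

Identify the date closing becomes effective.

From Friday, 10 July 2020, 7 business days (Jul 13, Jul 14, Jul 15, Jul 16, Jul 17, Jul 20, Jul 21, skipping weekends) brings us to Tuesday, 21 July 2020, which is the last day of the review period.
Adding 14 calendar days to 21 July 2020 gives 4 August 2020, which is the date closing becomes effective.

4 August 2020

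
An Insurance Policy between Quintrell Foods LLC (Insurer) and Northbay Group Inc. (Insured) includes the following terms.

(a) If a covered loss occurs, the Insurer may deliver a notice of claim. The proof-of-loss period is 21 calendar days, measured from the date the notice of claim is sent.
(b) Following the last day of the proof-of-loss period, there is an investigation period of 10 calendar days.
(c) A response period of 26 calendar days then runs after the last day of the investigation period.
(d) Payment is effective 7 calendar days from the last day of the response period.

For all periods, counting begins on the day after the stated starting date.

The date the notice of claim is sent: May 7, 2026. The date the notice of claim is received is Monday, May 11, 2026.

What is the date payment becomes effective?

The last day of the proof-of-loss period: 21 calendar days after May 7, 2026 is May 28, 2026.
The last day of the investigation period: 10 calendar days after May 28, 2026 is Jun 7, 2026.
The last day of the response period: 26 calendar days after Jun 7, 2026 is Jul 3, 2026.
The date payment becomes effective: 7 calendar days after Jul 3, 2026 is Jul 10, 2026.

Jul 10, 2026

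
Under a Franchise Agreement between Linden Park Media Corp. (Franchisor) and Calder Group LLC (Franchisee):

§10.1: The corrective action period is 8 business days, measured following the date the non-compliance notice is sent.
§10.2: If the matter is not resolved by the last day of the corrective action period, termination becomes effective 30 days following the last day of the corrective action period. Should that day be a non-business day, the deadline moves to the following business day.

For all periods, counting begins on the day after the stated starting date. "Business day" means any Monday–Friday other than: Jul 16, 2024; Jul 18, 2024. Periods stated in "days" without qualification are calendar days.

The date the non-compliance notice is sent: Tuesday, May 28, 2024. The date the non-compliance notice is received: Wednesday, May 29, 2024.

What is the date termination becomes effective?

Jul 8, 2024

The last day of the corrective action period: 8 business days after Tuesday, May 28, 2024, skipping weekends — May 29, May 30, May 31, Jun 3, Jun 4, Jun 5, Jun 6, Jun 7 — lands on Friday, Jun 7, 2024.
The date termination becomes effective: Jun 7, 2024 + 30 days = Jul 7, 2024. That falls on a Sunday, so it rolls to the next business day, Monday, Jul 8, 2024.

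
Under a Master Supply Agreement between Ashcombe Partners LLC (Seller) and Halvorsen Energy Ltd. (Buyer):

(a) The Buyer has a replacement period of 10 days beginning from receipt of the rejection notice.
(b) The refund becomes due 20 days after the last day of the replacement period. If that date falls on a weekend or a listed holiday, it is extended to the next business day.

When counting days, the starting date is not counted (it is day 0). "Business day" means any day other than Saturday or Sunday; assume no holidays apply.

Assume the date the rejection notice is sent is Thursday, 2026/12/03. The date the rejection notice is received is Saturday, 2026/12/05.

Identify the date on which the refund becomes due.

The last day of the replacement period: 10 calendar days after 2026/12/05 is 2026/12/15.
Adding 20 calendar days to 2026/12/15 gives 2027/01/04, which is the date on which the refund becomes due. 2027/01/04 is a Monday, so no roll-forward applies.

2027/01/04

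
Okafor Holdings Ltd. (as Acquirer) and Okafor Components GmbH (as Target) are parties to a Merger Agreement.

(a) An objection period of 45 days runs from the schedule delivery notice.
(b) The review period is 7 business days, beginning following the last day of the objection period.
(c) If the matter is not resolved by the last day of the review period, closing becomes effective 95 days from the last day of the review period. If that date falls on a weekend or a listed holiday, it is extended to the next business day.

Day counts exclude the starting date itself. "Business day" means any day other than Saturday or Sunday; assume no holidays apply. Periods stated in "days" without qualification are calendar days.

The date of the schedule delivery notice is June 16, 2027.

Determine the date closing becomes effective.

November 15, 2027

The last day of the objection period: 45 calendar days after June 16, 2027 is July 31, 2027.
The last day of the review period: counting 7 business days from Saturday, July 31, 2027 (Aug 2, Aug 3, Aug 4, Aug 5, Aug 6, Aug 9, Aug 10, skipping weekends) reaches Tuesday, August 10, 2027.
Adding 95 calendar days to August 10, 2027 gives November 13, 2027, which is the date closing becomes effective. That falls on a Saturday, so it rolls to the next business day, Monday, November 15, 2027.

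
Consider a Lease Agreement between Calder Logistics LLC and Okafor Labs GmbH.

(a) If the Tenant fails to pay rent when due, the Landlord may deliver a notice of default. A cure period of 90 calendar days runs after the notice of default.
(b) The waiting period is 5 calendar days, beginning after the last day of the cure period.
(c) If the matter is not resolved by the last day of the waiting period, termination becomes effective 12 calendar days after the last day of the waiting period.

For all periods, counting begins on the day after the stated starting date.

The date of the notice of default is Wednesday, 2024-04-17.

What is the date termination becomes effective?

Adding 90 calendar days to 2024-04-17 gives 2024-07-16, which is the last day of the cure period.
The last day of the waiting period: 2024-07-16 + 5 days = 2024-07-21.
Adding 12 calendar days to 2024-07-21 gives 2024-08-02, which is the date termination becomes effective.

2024-08-02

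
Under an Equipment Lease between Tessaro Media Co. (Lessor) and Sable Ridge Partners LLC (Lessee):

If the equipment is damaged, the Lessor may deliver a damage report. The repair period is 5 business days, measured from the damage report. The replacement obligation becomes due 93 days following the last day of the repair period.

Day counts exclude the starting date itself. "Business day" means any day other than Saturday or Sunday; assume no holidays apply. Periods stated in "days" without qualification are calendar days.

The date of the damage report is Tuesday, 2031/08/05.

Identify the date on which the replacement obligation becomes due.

The last day of the repair period: counting 5 business days from Tuesday, 2031/08/05 (Aug 6, Aug 7, Aug 8, Aug 11, Aug 12, skipping weekends) reaches Tuesday, 2031/08/12.
Adding 93 calendar days to 2031/08/12 gives 2031/11/13, which is the date on which the replacement obligation becomes due.

2031/11/13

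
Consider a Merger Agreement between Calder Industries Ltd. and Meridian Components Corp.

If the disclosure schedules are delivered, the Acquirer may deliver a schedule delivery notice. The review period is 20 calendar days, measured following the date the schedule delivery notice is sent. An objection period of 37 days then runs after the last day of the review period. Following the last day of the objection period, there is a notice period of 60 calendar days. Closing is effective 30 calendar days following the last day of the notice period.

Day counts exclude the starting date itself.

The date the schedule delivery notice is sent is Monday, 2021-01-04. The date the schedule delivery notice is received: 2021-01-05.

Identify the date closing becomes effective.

The last day of the review period: 2021-01-04 + 20 days = 2021-01-24.
Adding 37 calendar days to 2021-01-24 gives 2021-03-02, which is the last day of the objection period.
Adding 60 calendar days to 2021-03-02 gives 2021-05-01, which is the last day of the notice period.
Adding 30 calendar days to 2021-05-01 gives 2021-05-31, which is the date closing becomes effective.

2021-05-31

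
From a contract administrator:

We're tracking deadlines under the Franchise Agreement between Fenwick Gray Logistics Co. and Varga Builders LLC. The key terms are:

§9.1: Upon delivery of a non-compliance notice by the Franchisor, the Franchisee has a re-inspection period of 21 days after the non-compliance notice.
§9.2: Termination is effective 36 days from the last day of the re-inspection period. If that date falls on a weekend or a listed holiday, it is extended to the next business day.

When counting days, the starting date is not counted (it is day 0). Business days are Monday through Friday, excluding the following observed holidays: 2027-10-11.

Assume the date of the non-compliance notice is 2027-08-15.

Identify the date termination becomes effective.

2027-10-12

The last day of the re-inspection period: 21 calendar days after 2027-08-15 is 2027-09-05.
The date termination becomes effective: 2027-09-05 + 36 days = 2027-10-11. That falls on Monday, a listed holiday, so it rolls to the next business day, Tuesday, 2027-10-12.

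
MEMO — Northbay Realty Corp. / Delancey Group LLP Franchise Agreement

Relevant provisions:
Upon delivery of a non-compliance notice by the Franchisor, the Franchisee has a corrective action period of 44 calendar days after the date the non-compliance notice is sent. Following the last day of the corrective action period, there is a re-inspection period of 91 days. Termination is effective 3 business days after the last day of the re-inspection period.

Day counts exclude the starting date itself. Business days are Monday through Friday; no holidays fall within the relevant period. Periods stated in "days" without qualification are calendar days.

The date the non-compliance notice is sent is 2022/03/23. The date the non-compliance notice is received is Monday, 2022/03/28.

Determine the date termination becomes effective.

The last day of the corrective action period: 2022/03/23 + 44 days = 2022/05/06.
The last day of the re-inspection period: 91 calendar days after 2022/05/06 is 2022/08/05.
The date termination becomes effective: counting 3 business days from Friday, 2022/08/05 (Aug 8, Aug 9, Aug 10, skipping weekends) reaches Wednesday, 2022/08/10.

2022/08/10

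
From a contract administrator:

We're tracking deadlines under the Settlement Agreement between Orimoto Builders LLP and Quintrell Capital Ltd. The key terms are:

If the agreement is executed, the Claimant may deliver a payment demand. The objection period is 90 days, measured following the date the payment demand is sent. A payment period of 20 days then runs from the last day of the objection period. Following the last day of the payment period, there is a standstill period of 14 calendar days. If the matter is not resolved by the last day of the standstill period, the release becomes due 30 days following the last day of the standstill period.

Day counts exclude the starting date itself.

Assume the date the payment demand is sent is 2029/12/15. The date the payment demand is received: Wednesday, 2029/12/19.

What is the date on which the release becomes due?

2030/05/18

Adding 90 calendar days to 2029/12/15 gives 2030/03/15, which is the last day of the objection period.
The last day of the payment period: 2030/03/15 + 20 days = 2030/04/04.
Adding 14 calendar days to 2030/04/04 gives 2030/04/18, which is the last day of the standstill period.
Adding 30 calendar days to 2030/04/18 gives 2030/05/18, which is the date on which the release becomes due.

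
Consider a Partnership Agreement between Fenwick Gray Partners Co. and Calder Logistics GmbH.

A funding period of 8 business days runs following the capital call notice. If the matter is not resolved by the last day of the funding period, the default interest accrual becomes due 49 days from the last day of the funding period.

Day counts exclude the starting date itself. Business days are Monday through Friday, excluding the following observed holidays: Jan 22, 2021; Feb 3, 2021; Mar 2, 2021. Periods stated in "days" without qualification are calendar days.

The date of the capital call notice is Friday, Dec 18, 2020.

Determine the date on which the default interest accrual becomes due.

The last day of the funding period: 8 business days after Friday, Dec 18, 2020, skipping weekends — Dec 21, Dec 22, Dec 23, Dec 24, Dec 25, Dec 28, Dec 29, Dec 30 — lands on Wednesday, Dec 30, 2020.
Adding 49 calendar days to Dec 30, 2020 gives Feb 17, 2021, which is the date on which the default interest accrual becomes due.

Feb 17, 2021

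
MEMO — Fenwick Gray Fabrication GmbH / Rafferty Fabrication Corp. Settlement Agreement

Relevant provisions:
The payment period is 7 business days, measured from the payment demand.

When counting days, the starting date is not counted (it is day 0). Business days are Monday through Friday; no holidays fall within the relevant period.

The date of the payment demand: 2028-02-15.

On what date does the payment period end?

From Tuesday, 2028-02-15, 7 business days (Feb 16, Feb 17, Feb 18, Feb 21, Feb 22, Feb 23, Feb 24, skipping weekends) brings us to Thursday, 2028-02-24, which is the last day of the payment period.

2028-02-24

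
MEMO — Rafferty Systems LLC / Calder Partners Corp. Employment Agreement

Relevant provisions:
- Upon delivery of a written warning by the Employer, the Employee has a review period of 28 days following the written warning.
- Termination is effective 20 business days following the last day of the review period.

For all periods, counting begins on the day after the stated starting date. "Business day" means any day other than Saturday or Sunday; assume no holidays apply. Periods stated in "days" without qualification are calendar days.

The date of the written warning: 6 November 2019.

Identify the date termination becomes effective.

The last day of the review period: 28 calendar days after 6 November 2019 is 4 December 2019.
The date termination becomes effective: counting 20 business days from Wednesday, 4 December 2019 (Dec 5, Dec 6, Dec 9, Dec 10, …, Dec 30, Dec 31, Jan 1, skipping weekends) reaches Wednesday, 1 January 2020.

1 January 2020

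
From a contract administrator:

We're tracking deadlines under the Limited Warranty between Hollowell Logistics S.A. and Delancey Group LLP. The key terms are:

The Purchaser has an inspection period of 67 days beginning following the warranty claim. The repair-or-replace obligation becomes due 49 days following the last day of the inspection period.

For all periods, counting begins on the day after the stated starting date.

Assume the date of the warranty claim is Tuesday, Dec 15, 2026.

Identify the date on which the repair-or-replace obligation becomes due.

Apr 10, 2027

The last day of the inspection period: Dec 15, 2026 + 67 days = Feb 20, 2027.
Adding 49 calendar days to Feb 20, 2027 gives Apr 10, 2027, which is the date on which the repair-or-replace obligation becomes due.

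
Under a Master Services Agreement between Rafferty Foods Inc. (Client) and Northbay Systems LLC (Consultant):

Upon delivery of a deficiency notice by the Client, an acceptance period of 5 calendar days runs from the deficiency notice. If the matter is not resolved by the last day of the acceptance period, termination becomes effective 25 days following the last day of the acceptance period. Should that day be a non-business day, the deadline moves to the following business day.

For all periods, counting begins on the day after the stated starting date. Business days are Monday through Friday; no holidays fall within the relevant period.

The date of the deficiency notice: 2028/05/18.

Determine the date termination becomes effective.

2028/06/19

The last day of the acceptance period: 2028/05/18 + 5 days = 2028/05/23.
The date termination becomes effective: 2028/05/23 + 25 days = 2028/06/17. That falls on a Saturday, so it rolls to the next business day, Monday, 2028/06/19.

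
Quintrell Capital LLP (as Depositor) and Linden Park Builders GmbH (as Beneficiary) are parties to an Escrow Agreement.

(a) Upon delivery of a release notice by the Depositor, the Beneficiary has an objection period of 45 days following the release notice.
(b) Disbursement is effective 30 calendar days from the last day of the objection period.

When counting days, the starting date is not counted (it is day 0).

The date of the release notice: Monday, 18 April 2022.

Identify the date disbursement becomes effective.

2 July 2022

The last day of the objection period: 18 April 2022 + 45 days = 2 June 2022.
The date disbursement becomes effective: 30 calendar days after 2 June 2022 is 2 July 2022.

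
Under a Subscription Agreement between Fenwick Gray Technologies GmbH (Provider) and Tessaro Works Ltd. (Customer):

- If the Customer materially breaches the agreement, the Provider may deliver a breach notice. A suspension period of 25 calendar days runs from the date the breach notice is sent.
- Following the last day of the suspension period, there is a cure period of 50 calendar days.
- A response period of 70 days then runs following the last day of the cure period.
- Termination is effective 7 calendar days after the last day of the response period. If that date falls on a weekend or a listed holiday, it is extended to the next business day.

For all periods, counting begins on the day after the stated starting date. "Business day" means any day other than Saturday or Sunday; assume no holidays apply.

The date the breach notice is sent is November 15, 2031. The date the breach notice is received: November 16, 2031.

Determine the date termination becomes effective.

Adding 25 calendar days to November 15, 2031 gives December 10, 2031, which is the last day of the suspension period.
Adding 50 calendar days to December 10, 2031 gives January 29, 2032, which is the last day of the cure period.
The last day of the response period: January 29, 2032 + 70 days = April 8, 2032.
The date termination becomes effective: 7 calendar days after April 8, 2032 is April 15, 2032. April 15, 2032 is a Thursday, so no roll-forward applies.

April 15, 2032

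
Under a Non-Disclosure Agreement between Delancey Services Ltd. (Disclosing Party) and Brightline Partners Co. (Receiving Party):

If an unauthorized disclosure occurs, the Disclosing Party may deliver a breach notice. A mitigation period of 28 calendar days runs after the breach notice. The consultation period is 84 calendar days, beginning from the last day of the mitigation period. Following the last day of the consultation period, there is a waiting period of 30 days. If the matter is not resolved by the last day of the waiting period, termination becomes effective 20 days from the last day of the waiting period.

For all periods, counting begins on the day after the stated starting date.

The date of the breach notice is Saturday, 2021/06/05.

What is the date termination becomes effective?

2021/11/14

The last day of the mitigation period: 28 calendar days after 2021/06/05 is 2021/07/03.
Adding 84 calendar days to 2021/07/03 gives 2021/09/25, which is the last day of the consultation period.
The last day of the waiting period: 2021/09/25 + 30 days = 2021/10/25.
The date termination becomes effective: 2021/10/25 + 20 days = 2021/11/14.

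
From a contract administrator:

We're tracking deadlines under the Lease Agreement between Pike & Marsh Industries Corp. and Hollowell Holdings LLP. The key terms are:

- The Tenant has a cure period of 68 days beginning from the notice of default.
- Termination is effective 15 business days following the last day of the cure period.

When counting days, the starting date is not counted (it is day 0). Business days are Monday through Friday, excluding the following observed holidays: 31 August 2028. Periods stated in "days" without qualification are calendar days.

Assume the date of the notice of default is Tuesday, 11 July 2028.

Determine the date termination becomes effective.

The last day of the cure period: 11 July 2028 + 68 days = 17 September 2028.
The date termination becomes effective: counting 15 business days from Sunday, 17 September 2028 (Sep 18, Sep 19, Sep 20, Sep 21, …, Oct 4, Oct 5, Oct 6, skipping weekends) reaches Friday, 6 October 2028.

6 October 2028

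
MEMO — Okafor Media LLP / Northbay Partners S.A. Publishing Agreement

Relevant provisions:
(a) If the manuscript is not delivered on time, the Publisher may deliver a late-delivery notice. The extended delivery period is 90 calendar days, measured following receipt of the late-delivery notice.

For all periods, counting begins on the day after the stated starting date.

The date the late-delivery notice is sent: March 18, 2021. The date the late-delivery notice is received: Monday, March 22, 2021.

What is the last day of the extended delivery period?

June 20, 2021

Adding 90 calendar days to March 22, 2021 gives June 20, 2021, which is the last day of the extended delivery period.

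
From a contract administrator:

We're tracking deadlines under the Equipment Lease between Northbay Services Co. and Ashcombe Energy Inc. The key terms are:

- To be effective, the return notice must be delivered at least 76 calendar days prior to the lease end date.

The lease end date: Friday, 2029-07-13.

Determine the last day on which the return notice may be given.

2029-04-28

Counting back 76 calendar days from 2029-07-13 gives 2029-04-28.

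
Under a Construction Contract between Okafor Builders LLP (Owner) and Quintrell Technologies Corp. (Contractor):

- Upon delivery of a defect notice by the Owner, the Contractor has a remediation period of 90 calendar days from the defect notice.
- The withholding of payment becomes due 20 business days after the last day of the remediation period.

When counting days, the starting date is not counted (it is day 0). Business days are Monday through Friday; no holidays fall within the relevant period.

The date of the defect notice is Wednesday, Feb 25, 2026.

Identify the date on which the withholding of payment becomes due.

Jun 23, 2026

The last day of the remediation period: Feb 25, 2026 + 90 days = May 26, 2026.
The date on which the withholding of payment becomes due: 20 business days after Tuesday, May 26, 2026, skipping weekends — May 27, May 28, May 29, Jun 1, …, Jun 19, Jun 22, Jun 23 — lands on Tuesday, Jun 23, 2026.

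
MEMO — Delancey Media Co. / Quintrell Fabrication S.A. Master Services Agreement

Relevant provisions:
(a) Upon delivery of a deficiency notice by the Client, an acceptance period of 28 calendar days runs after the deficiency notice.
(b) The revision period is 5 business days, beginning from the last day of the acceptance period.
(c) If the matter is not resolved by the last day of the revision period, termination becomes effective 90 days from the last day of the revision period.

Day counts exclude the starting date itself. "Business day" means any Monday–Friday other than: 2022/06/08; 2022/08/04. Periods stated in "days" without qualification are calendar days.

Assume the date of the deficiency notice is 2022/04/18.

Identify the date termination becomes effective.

2022/08/21

The last day of the acceptance period: 2022/04/18 + 28 days = 2022/05/16.
From Monday, 2022/05/16, 5 business days (May 17, May 18, May 19, May 20, May 23, skipping weekends) brings us to Monday, 2022/05/23, which is the last day of the revision period.
The date termination becomes effective: 2022/05/23 + 90 days = 2022/08/21.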